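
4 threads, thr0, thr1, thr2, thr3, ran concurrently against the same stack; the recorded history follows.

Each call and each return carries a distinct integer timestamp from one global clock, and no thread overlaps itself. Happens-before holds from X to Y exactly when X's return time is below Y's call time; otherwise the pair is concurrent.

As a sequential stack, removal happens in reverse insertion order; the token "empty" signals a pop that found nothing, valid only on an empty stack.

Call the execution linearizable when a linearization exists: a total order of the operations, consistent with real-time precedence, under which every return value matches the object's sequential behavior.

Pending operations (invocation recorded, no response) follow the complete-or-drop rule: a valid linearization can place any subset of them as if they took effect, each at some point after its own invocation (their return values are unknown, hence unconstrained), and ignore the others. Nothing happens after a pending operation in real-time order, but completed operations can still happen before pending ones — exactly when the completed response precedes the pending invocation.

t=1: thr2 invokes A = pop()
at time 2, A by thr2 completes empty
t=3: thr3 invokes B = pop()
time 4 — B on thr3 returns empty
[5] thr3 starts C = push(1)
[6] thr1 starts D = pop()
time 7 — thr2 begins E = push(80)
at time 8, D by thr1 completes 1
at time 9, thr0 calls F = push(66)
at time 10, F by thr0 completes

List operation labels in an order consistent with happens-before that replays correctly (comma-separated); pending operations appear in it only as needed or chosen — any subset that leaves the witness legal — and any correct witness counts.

after step 1 (A pop() → empty): stack <>
after step 2 (B pop() → empty): stack <>
after step 3 (C push(1) (pending, included)): stack <1>
after step 4 (D pop() → 1): stack <>
after step 5 (E push(80) (pending, included)): stack <80>
after step 6 (F push(66)): stack <80,66>

A, B, C, D, E, F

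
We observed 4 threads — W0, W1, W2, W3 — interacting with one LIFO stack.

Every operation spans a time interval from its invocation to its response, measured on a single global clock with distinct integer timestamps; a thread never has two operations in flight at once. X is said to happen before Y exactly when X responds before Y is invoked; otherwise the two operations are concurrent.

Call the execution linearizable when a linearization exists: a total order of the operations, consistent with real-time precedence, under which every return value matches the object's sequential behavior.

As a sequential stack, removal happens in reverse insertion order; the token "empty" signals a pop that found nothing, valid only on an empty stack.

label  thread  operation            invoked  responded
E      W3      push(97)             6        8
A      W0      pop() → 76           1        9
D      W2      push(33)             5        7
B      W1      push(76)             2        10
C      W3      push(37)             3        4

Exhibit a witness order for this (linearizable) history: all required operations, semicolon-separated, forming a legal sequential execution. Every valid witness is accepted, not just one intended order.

after step 1 (B push(76)): stack <76>
after step 2 (A pop() → 76): stack <>
after step 3 (C push(37)): stack <37>
after step 4 (D push(33)): stack <37,33>
after step 5 (E push(97)): stack <37,33,97>

B; A; C; D; E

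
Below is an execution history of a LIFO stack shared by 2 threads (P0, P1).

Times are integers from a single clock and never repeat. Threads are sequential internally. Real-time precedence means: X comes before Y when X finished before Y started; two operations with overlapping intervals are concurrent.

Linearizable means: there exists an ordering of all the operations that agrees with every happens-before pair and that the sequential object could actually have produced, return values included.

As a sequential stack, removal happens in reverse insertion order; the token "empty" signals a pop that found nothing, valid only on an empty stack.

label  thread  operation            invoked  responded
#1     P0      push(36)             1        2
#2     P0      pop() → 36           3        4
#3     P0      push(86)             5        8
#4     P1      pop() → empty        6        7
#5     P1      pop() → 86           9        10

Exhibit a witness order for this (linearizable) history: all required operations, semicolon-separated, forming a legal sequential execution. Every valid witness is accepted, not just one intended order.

#1; #2; #4; #3; #5

after step 1 (#1 push(36)): stack <36>
after step 2 (#2 pop() → 36): stack <>
after step 3 (#4 pop() → empty): stack <>
after step 4 (#3 push(86)): stack <86>
after step 5 (#5 pop() → 86): stack <>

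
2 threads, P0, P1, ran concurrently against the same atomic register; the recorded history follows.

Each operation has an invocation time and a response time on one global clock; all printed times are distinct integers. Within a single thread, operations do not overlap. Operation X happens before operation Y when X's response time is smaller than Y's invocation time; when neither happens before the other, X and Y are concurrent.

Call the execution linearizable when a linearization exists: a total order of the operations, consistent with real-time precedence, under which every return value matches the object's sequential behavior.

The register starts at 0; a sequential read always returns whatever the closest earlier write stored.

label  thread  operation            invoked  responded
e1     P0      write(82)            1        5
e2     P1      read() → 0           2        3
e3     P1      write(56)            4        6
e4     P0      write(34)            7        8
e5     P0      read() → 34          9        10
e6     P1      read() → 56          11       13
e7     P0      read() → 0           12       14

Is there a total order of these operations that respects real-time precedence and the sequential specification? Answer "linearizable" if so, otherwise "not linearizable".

not linearizable

already the first 13 events (up to e6's response at time 13) admit no linearization; the first 12 still do
every one of the 3 real-time-consistent orders over 6 completed atomic register ops fails the sequential spec
completion choices over the 1 pending operation (e7) were checked; none helps
for example e1, e2, e3, e4, e5, e6 (pending dropped) fails at step 2: e2 read() → 0 is not legal there
for example e2, e1, e3, e4, e5, e6 (pending dropped) fails at step 6: e6 read() → 56 is not legal there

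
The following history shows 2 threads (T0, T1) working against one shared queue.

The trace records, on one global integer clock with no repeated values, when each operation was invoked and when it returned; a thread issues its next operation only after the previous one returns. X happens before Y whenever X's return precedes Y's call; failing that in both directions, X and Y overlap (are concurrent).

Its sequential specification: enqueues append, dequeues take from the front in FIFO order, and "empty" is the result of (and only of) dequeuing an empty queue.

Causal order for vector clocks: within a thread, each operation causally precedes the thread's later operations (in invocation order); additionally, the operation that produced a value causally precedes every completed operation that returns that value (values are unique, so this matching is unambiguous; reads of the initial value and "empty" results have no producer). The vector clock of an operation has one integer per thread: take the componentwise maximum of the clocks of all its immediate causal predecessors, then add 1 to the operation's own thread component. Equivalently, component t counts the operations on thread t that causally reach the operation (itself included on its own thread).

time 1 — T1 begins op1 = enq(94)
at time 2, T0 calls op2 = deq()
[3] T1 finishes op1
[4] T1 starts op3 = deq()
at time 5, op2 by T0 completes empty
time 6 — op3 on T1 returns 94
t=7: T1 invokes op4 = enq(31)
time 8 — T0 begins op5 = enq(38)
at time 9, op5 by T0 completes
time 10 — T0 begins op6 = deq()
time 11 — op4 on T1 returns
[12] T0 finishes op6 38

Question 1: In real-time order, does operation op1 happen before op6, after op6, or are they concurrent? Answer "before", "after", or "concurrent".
Answer: before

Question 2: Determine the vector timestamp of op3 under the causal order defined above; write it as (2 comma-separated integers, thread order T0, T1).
Answer: (0, 2)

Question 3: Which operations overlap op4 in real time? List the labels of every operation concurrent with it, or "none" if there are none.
Answer: op5, op6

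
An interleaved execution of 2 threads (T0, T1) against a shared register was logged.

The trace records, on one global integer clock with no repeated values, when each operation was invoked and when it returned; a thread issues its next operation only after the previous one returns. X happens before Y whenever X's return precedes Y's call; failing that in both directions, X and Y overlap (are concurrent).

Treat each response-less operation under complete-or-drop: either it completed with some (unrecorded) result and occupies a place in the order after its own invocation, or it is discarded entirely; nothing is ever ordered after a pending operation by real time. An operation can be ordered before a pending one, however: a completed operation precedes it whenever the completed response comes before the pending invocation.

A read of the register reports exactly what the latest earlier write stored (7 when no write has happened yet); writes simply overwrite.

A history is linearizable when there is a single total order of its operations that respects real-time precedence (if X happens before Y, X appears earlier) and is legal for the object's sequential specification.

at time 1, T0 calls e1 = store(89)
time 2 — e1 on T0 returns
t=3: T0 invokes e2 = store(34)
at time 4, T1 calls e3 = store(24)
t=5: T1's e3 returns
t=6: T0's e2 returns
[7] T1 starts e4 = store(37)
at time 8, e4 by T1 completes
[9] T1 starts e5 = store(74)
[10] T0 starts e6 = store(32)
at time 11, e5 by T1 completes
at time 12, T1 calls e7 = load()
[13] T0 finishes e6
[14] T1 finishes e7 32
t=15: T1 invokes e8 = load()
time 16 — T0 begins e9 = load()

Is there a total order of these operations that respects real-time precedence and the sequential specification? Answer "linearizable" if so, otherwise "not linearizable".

linearizable

a witness: e1, e2, e3, e4, e5, e6, e7
after step 1 (e1 store(89)): value 89
after step 2 (e2 store(34)): value 34
after step 3 (e3 store(24)): value 24
after step 4 (e4 store(37)): value 37
after step 5 (e5 store(74)): value 74
after step 6 (e6 store(32)): value 32
after step 7 (e7 load() → 32): value 32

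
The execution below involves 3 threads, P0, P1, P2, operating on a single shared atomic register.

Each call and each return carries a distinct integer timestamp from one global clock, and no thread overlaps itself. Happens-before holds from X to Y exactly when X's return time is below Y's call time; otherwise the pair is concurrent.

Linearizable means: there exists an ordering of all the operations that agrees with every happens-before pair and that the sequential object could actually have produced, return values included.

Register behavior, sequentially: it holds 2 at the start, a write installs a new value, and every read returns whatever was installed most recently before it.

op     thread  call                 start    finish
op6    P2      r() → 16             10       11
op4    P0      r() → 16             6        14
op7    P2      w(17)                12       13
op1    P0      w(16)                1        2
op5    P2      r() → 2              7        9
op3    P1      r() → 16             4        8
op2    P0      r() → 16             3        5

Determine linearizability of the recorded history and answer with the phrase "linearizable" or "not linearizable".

through event 8 a valid linearization exists; event 9 (op5 responding at time 9) ends that
every one of the 3 real-time-consistent orders over 4 completed atomic register ops fails the sequential spec
completion choices over the 1 pending operation (op4) were checked; none helps
one such order, op1, op2, op3, op5 (pending dropped), breaks at step 4 where op5 r() → 2 is illegal
one such order, op1, op2, op5, op3 (pending dropped), breaks at step 3 where op5 r() → 2 is illegal

not linearizable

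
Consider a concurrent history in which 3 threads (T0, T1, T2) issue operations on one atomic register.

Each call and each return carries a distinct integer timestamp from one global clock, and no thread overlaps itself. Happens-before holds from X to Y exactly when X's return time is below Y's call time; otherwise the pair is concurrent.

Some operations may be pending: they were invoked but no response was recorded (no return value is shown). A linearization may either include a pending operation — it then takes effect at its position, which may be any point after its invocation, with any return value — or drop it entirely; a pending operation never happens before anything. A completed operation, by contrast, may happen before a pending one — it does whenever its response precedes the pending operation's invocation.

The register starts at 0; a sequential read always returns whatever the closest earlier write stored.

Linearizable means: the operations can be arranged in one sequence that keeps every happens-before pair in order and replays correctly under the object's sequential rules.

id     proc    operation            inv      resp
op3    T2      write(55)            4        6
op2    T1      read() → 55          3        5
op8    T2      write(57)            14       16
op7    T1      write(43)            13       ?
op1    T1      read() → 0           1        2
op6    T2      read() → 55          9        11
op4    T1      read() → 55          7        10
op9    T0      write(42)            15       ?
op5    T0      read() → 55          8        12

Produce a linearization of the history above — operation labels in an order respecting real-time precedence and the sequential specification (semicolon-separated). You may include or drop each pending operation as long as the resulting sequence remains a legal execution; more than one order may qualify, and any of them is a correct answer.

op1; op3; op2; op4; op5; op6; op7; op8

step 1: op1 read() → 0 — value 0
step 2: op3 write(55) — value 55
step 3: op2 read() → 55 — value 55
step 4: op4 read() → 55 — value 55
step 5: op5 read() → 55 — value 55
step 6: op6 read() → 55 — value 55
step 7: op7 write(43) (pending, included) — value 43
step 8: op8 write(57) — value 57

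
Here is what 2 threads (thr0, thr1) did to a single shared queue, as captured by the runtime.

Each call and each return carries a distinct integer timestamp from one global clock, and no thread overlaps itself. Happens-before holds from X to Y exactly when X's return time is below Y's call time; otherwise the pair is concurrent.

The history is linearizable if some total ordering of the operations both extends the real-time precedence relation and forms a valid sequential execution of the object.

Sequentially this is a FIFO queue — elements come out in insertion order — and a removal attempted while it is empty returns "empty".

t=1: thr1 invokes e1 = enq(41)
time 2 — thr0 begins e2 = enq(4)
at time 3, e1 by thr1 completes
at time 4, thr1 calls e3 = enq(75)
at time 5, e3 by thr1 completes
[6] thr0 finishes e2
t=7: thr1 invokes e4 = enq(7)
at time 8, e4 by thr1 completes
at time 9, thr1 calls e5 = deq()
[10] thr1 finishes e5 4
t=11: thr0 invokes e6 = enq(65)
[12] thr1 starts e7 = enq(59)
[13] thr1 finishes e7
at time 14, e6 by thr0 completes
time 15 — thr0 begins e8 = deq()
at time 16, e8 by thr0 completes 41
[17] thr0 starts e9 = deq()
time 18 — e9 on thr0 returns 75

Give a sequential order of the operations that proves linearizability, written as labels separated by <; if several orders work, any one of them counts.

1. e2 enq(4), leaving queue <4>
2. e1 enq(41), leaving queue <4,41>
3. e3 enq(75), leaving queue <4,41,75>
4. e4 enq(7), leaving queue <4,41,75,7>
5. e5 deq() → 4, leaving queue <41,75,7>
6. e6 enq(65), leaving queue <41,75,7,65>
7. e7 enq(59), leaving queue <41,75,7,65,59>
8. e8 deq() → 41, leaving queue <75,7,65,59>
9. e9 deq() → 75, leaving queue <7,65,59>

e2 < e1 < e3 < e4 < e5 < e6 < e7 < e8 < e9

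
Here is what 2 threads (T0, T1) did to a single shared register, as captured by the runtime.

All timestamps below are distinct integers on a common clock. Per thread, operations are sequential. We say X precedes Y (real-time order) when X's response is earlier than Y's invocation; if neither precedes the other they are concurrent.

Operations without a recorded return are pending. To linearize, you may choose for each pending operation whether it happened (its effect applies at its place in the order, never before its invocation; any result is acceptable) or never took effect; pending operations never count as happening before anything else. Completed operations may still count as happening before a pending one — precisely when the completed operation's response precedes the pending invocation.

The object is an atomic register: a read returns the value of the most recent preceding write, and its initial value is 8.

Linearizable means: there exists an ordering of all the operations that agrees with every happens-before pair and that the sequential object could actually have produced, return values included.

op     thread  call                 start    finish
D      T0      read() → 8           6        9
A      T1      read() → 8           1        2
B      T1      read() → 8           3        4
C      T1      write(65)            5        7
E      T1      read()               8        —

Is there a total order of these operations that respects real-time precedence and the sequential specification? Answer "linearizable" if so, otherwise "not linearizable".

linearizable

a witness: A, B, D, C
1. A read() → 8, leaving value 8
2. B read() → 8, leaving value 8
3. D read() → 8, leaving value 8
4. C write(65), leaving value 65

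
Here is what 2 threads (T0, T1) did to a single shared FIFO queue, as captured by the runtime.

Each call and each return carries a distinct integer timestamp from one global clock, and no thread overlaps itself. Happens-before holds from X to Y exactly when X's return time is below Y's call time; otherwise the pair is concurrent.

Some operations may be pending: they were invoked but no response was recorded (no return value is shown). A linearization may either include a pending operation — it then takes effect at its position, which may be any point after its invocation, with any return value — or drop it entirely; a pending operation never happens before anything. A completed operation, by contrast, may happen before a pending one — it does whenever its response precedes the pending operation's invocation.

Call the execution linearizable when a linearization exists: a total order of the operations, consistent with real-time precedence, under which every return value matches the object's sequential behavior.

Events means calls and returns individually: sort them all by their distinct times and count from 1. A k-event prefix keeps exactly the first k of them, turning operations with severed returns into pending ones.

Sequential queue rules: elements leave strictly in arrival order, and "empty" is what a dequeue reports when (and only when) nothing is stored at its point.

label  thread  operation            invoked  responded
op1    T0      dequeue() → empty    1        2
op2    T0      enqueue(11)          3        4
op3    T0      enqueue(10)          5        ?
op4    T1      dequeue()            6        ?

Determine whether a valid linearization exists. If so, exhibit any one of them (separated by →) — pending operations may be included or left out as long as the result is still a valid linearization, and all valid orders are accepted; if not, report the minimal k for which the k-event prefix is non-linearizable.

step 1: op1 dequeue() → empty — queue <>
step 2: op2 enqueue(11) — queue <11>

linearizable — witness: op1 → op2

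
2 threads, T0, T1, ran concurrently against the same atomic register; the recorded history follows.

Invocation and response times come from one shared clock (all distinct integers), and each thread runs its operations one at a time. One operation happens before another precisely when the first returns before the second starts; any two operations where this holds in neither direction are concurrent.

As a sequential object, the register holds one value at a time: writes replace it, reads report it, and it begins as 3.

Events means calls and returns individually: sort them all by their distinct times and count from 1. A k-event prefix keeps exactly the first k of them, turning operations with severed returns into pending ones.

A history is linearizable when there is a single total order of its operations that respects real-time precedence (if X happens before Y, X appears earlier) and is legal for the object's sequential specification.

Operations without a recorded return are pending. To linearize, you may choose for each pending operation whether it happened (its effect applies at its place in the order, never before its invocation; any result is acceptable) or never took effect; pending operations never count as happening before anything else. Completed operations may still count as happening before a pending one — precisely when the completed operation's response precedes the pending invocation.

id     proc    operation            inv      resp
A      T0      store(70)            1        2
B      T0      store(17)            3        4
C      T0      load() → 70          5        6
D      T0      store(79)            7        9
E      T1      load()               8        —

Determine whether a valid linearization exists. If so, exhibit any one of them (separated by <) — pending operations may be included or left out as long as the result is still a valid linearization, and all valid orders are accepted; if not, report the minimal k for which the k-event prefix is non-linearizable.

not linearizable — minimal violating prefix: 6 events

already the first 6 events (up to C's response at time 6) admit no linearization; the first 5 still do
a single order respects real time; the 3 completed atomic register operations fail replay along it
for example A, B, C fails at step 3: C load() → 70 is not legal there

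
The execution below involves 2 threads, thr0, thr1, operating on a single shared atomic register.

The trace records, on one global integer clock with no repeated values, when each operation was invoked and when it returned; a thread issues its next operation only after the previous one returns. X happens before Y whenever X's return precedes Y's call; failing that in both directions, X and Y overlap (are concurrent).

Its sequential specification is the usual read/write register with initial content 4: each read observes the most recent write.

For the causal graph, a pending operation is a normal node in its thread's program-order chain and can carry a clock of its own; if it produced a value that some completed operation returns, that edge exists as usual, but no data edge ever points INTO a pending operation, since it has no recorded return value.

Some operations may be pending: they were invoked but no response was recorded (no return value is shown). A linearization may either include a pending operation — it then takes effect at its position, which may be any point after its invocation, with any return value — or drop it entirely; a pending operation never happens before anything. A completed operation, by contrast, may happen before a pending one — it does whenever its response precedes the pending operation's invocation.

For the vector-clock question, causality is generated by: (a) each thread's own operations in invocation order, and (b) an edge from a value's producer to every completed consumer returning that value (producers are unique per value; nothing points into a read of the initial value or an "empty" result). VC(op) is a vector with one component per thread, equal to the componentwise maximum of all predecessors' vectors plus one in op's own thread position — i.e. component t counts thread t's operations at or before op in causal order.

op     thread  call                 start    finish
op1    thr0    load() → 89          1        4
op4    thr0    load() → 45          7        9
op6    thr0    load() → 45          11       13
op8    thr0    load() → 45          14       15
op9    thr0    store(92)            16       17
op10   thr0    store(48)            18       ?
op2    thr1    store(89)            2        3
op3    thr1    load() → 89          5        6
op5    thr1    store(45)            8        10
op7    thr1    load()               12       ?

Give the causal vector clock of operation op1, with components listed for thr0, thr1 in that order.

(1, 1)

invoked at 2, op2 has no predecessors; its own thr1 bump gives (0, 1)
merge at op3 (invoked 5): VC(op2)=(0, 1), own-thread bump on thr1 → (0, 2)
merge at op1 (invoked 1): VC(op2)=(0, 1), own-thread bump on thr0 → (1, 1)
merge at op5 (invoked 8): VC(op3)=(0, 2), own-thread bump on thr1 → (0, 3)
merge at op7 (invoked 12): VC(op5)=(0, 3), own-thread bump on thr1 → (0, 4)
merge at op4 (invoked 7): VC(op1)=(1, 1), VC(op5)=(0, 3), own-thread bump on thr0 → (2, 3)
merge at op6 (invoked 11): VC(op4)=(2, 3), VC(op5)=(0, 3), own-thread bump on thr0 → (3, 3)
merge at op8 (invoked 14): VC(op5)=(0, 3), VC(op6)=(3, 3), own-thread bump on thr0 → (4, 3)
merge at op9 (invoked 16): VC(op8)=(4, 3), own-thread bump on thr0 → (5, 3)
merge at op10 (invoked 18): VC(op9)=(5, 3), own-thread bump on thr0 → (6, 3)
target: VC(op1) = (1, 1)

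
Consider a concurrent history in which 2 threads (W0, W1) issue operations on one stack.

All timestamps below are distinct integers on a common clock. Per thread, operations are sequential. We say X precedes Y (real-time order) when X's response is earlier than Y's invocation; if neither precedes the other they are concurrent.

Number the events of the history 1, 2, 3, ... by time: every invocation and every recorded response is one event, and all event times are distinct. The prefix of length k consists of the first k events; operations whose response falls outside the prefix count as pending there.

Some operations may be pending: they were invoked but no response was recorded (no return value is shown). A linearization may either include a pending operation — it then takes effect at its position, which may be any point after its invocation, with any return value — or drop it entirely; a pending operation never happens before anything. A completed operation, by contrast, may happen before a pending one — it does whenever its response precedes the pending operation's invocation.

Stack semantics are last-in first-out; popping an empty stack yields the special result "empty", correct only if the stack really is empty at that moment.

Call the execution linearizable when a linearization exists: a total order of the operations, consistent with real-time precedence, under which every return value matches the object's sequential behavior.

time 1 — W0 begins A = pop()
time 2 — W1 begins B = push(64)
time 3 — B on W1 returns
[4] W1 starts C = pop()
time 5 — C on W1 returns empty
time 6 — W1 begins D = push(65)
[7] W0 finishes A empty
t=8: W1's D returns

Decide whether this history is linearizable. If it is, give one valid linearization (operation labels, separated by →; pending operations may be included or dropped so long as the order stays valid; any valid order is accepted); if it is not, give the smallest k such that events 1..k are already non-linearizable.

not linearizable — minimal violating prefix: 7 events

through event 6 a valid linearization exists; event 7 (A responding at time 7) ends that
3 completed operations, 3 real-time-consistent orders — every stack replay fails
completion choices over the 1 pending operation (D) were checked; none helps
sample order A, B, C (pending dropped) stalls at step 3 — C pop() → empty has no legal effect
sample order B, A, C (pending dropped) stalls at step 2 — A pop() → empty has no legal effect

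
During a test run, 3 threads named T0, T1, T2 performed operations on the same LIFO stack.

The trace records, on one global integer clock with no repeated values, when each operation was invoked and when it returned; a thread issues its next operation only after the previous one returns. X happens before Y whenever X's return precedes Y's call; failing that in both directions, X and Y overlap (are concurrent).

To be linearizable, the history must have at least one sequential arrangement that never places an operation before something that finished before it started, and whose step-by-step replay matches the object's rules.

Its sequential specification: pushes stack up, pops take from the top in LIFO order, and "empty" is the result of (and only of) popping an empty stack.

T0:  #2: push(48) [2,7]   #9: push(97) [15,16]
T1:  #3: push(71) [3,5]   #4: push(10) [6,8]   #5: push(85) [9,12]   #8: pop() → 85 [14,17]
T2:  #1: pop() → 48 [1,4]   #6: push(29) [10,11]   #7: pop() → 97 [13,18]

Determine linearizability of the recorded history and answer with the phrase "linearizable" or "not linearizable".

linearizable

witness order: #2, #1, #3, #4, #6, #5, #8, #9, #7
step 1: #2 push(48) — stack <48>
step 2: #1 pop() → 48 — stack <>
step 3: #3 push(71) — stack <71>
step 4: #4 push(10) — stack <71,10>
step 5: #6 push(29) — stack <71,10,29>
step 6: #5 push(85) — stack <71,10,29,85>
step 7: #8 pop() → 85 — stack <71,10,29>
step 8: #9 push(97) — stack <71,10,29,97>
step 9: #7 pop() → 97 — stack <71,10,29>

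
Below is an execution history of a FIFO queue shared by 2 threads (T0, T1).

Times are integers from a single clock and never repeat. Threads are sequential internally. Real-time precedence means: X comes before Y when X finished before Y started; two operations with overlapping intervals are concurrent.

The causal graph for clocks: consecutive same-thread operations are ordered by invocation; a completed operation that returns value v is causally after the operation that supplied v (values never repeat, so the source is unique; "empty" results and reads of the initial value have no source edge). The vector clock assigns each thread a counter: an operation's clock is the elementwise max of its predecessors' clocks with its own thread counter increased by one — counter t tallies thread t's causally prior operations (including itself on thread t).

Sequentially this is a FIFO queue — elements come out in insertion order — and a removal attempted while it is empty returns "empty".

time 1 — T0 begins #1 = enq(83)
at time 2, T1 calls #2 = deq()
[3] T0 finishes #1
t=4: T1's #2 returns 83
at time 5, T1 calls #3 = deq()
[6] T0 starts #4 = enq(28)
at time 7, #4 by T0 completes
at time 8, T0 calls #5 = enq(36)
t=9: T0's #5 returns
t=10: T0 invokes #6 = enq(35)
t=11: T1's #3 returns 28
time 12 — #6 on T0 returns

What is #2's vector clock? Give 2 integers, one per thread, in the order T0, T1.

(1, 1)

#1 (invocation 1): nothing precedes it; T0's component alone gives (1, 0)
#2 (invocation 2): componentwise max over VC(#1)=(1, 0), +1 at T1, giving (1, 1)
#4 (invocation 6): componentwise max over VC(#1)=(1, 0), +1 at T0, giving (2, 0)
#5 (invocation 8): componentwise max over VC(#4)=(2, 0), +1 at T0, giving (3, 0)
#3 (invocation 5): componentwise max over VC(#2)=(1, 1), VC(#4)=(2, 0), +1 at T1, giving (2, 2)
#6 (invocation 10): componentwise max over VC(#5)=(3, 0), +1 at T0, giving (4, 0)
target: VC(#2) = (1, 1)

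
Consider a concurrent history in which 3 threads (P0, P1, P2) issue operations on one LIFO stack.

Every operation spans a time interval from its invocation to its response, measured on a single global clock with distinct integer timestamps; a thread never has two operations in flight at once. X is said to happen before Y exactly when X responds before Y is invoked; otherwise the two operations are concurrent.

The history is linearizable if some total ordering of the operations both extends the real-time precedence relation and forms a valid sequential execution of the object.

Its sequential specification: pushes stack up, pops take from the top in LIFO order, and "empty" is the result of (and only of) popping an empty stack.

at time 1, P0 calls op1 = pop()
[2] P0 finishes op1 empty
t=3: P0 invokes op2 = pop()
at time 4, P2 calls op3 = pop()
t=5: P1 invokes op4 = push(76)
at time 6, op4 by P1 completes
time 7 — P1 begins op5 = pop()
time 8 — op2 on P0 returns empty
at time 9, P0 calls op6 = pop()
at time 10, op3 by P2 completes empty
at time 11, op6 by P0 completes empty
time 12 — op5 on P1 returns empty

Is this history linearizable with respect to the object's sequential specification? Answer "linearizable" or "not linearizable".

prefix check: 1..11 passes, 1..12 fails once op5's time-12 response joins
the 6 completed operations admit 25 real-time orders; each fails the LIFO stack replay
e.g. op1, op2, op3, op4, op5, op6: illegal at step 5, since op5 pop() → empty cannot apply there
e.g. op1, op2, op3, op4, op6, op5: illegal at step 5, since op6 pop() → empty cannot apply there

not linearizable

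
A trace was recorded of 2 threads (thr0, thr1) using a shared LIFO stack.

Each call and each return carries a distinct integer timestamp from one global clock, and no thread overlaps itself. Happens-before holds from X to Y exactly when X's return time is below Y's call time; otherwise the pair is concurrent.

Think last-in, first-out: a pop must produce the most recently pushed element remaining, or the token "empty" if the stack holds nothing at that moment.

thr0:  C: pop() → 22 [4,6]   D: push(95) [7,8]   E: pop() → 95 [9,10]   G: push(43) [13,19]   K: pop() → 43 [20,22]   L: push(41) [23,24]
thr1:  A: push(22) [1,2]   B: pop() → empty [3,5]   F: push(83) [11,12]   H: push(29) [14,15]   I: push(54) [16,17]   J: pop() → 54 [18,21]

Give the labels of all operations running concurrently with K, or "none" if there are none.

K runs from 20 to 22; window-overlapping ops are concurrent
A [1,2]: before
B [3,5]: before
C [4,6]: before
D [7,8]: before
E [9,10]: before
F [11,12]: before
G [13,19]: before
H [14,15]: before
I [16,17]: before
J [18,21]: concurrent
L [23,24]: after

J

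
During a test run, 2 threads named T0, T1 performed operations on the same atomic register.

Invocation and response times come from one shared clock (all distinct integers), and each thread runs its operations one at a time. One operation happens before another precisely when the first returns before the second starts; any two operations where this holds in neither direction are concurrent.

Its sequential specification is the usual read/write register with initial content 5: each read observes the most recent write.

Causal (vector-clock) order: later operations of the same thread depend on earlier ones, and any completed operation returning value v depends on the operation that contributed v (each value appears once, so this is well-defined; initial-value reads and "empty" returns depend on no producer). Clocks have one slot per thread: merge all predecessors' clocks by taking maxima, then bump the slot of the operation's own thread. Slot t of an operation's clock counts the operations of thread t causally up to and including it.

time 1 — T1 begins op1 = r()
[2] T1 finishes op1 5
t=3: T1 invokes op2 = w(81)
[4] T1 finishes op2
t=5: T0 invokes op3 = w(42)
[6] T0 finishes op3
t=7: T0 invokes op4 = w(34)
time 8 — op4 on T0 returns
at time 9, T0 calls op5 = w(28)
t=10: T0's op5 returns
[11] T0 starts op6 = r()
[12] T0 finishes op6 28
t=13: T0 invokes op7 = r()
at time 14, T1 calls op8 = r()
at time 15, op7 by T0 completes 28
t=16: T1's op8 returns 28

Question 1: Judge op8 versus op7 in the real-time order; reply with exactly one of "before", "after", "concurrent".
concurrent

op8 spans [14,16], op7 spans [13,15]
the intervals overlap in both directions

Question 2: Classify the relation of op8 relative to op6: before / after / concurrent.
after

op8 spans [14,16], op6 spans [11,12]
resp(op6)=12 < inv(op8)=14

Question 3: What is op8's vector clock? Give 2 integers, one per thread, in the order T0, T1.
(3, 3)

op1 (invocation 1): nothing precedes it; T1's component alone gives (0, 1)
op3 (invocation 5): nothing precedes it; T0's component alone gives (1, 0)
op2 (invocation 3): componentwise max over VC(op1)=(0, 1), +1 at T1, giving (0, 2)
op4 (invocation 7): componentwise max over VC(op3)=(1, 0), +1 at T0, giving (2, 0)
op5 (invocation 9): componentwise max over VC(op4)=(2, 0), +1 at T0, giving (3, 0)
op6 (invocation 11): componentwise max over VC(op5)=(3, 0), +1 at T0, giving (4, 0)
op7 (invocation 13): componentwise max over VC(op5)=(3, 0), VC(op6)=(4, 0), +1 at T0, giving (5, 0)
op8 (invocation 14): componentwise max over VC(op2)=(0, 2), VC(op5)=(3, 0), +1 at T1, giving (3, 3)
target: VC(op8) = (3, 3)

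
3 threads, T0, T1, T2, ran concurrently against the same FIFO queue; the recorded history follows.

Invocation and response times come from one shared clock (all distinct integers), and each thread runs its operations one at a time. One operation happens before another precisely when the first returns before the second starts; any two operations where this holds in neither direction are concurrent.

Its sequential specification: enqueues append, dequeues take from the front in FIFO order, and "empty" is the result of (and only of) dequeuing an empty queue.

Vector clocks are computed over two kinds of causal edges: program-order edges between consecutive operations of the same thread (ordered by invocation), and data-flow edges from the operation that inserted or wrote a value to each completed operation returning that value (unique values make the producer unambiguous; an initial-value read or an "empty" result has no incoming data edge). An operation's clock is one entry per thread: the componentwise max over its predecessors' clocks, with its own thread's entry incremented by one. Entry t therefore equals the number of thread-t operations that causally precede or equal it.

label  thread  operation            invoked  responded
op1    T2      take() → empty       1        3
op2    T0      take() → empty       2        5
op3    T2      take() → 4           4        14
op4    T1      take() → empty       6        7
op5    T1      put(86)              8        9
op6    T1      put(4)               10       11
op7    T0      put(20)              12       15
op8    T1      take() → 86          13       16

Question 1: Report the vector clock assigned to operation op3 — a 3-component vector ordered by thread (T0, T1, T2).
VC(op1, invoked at 1): no causal predecessors; +1 on T2 → (0, 0, 1)
VC(op4, invoked at 6): no causal predecessors; +1 on T1 → (0, 1, 0)
VC(op2, invoked at 2): no causal predecessors; +1 on T0 → (1, 0, 0)
invoked at 8, op5 merges VC(op4)=(0, 1, 0) and bumps T1's slot → (0, 2, 0)
invoked at 12, op7 merges VC(op2)=(1, 0, 0) and bumps T0's slot → (2, 0, 0)
invoked at 10, op6 merges VC(op5)=(0, 2, 0) and bumps T1's slot → (0, 3, 0)
invoked at 13, op8 merges VC(op5)=(0, 2, 0), VC(op6)=(0, 3, 0) and bumps T1's slot → (0, 4, 0)
invoked at 4, op3 merges VC(op1)=(0, 0, 1), VC(op6)=(0, 3, 0) and bumps T2's slot → (0, 3, 2)
target: VC(op3) = (0, 3, 2)

(0, 3, 2)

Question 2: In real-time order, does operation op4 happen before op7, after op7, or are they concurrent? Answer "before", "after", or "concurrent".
op4 spans [6,7], op7 spans [12,15]
resp(op4)=7 < inv(op7)=12

before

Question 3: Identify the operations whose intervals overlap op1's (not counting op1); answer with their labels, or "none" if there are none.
concurrent with op1 ([1,3]): every op whose interval crosses 1..3
op2 [2,5]: concurrent
op3 [4,14]: after
op4 [6,7]: after
op5 [8,9]: after
op6 [10,11]: after
op7 [12,15]: after
op8 [13,16]: after

op2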